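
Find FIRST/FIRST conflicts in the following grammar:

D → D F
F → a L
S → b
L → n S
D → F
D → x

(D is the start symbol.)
Yes. D → D F / D → F on { 'a' }; D → D F / D → x on { 'x' }

FIRST sets of the non-terminals at (or reachable through a nullable prefix from) the front of some alternative:
  FIRST(D) = { 'a', 'x' }
  FIRST(F) = { 'a' }

Productions for D:
  D → D F: FIRST = { 'a', 'x' }
  D → F: FIRST = { 'a' }
  D → x: FIRST = { 'x' }
F, S, L have only one production, so no FIRST/FIRST conflict is possible there.

Conflict for D: D → D F and D → F
  Overlap: { 'a' }
Conflict for D: D → D F and D → x
  Overlap: { 'x' }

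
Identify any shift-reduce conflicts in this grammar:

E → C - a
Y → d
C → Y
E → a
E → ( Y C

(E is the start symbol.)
A shift-reduce conflict occurs when an LR(0) state has both:
  - a complete (reduce) item [A → α .] (dot at the end), and
  - a shift item [B → β . c γ] (dot before a terminal).

Augment with E' → E and build the canonical LR(0) collection (I0 = CLOSURE({[E' → . E]}), then GOTO on every symbol after a dot until no new states appear). It has 11 states:
  I0: { [C → . Y], [E → . ( Y C], [E → . C - a], [E → . a], [E' → . E], [Y → . d] }  — shift
  I1: { [E → ( . Y C], [Y → . d] }  — shift
  I2: { [E → C . - a] }  — shift
  I3: { [E' → E .] }  — accept
  I4: { [C → Y .] }  — reduce
  I5: { [E → a .] }  — reduce
  I6: { [Y → d .] }  — reduce
  I7: { [E → C - . a] }  — shift
  I8: { [E → C - a .] }  — reduce
  I9: { [C → . Y], [E → ( Y . C], [Y → . d] }  — shift
  I10: { [E → ( Y C .] }  — reduce

No state contains both a complete item and a shift item.

Answer: No shift-reduce conflicts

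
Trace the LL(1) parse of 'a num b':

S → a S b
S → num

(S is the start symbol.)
Stack is shown with the top on the left.

Stack    Input      Action
--------------------------
S $      a num b $  output S → a S b
a S b $  a num b $  match 'a'
S b $    num b $    output S → num
num b $  num b $    match 'num'
b $      b $        match 'b'
$        $          accept

The string is accepted.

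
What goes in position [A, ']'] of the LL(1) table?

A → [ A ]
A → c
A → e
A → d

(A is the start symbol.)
To find M[A, ']'], we find productions for A where ']' is in the predict set (PREDICT(N → α) = (FIRST(α) \ {ε}) ∪ (FOLLOW(N) if α ⇒* ε)).

A → [ A ]: PREDICT = { '[' }
A → c: PREDICT = { 'c' }
A → e: PREDICT = { 'e' }
A → d: PREDICT = { 'd' }

M[A, ']'] is empty (no production applies)

Answer: Empty (error entry)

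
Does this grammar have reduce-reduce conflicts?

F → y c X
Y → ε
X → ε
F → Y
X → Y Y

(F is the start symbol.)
A reduce-reduce conflict occurs when an LR(0) state has two complete items [A → α .] and [B → β .] — both call for a reduction, and with no lookahead the parser cannot choose between them.

Augment with F' → F and build the canonical LR(0) collection (I0 = CLOSURE({[F' → . F]}), then GOTO on every symbol after a dot until no new states appear). It has 8 states:
  I0: { [F → . Y], [F → . y c X], [F' → . F], [Y → .] }  — shift, reduce
  I1: { [F' → F .] }  — accept
  I2: { [F → Y .] }  — reduce
  I3: { [F → y . c X] }  — shift
  I4: { [F → y c . X], [X → . Y Y], [X → .], [Y → .] }  — 2 reduces
  I5: { [F → y c X .] }  — reduce
  I6: { [X → Y . Y], [Y → .] }  — reduce
  I7: { [X → Y Y .] }  — reduce

I4 contains complete items [X → .], [Y → .] — reduce-reduce conflict.

Answer: Yes — I4: [X → .] vs [Y → .]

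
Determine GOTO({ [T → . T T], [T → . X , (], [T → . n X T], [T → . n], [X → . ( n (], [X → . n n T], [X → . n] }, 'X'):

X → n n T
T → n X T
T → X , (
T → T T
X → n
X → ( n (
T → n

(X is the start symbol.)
GOTO(I, 'X') = CLOSURE({ [A → αX.β] : [A → α.Xβ] ∈ I, X = 'X' })

Items with dot before 'X', with the dot advanced:
  [T → . X , (] → [T → X . , (]
Closure adds nothing (no advanced item has the dot before a non-terminal).

GOTO = { [T → X . , (] }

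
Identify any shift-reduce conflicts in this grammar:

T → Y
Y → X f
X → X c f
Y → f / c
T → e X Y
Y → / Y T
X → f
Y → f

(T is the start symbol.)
Yes — I6: [X → f .] vs [Y → f . / c]

A shift-reduce conflict occurs when an LR(0) state has both:
  - a complete (reduce) item [A → α .] (dot at the end), and
  - a shift item [B → β . c γ] (dot before a terminal).

Augment with T' → T and build the canonical LR(0) collection (I0 = CLOSURE({[T' → . T]}), then GOTO on every symbol after a dot until no new states appear). It has 17 states:
  I0: { [T → . Y], [T → . e X Y], [T' → . T], [X → . X c f], [X → . f], [Y → . / Y T], [Y → . X f], [Y → . f / c], [Y → . f] }  — shift
  I1: { [X → . X c f], [X → . f], [Y → . / Y T], [Y → . X f], [Y → . f / c], [Y → . f], [Y → / . Y T] }  — shift
  I2: { [T' → T .] }  — accept
  I3: { [X → X . c f], [Y → X . f] }  — shift
  I4: { [T → Y .] }  — reduce
  I5: { [T → e . X Y], [X → . X c f], [X → . f] }  — shift
  I6: { [X → f .], [Y → f . / c], [Y → f .] }  — shift, 2 reduces
  I7: { [Y → f / . c] }  — shift
  I8: { [Y → f / c .] }  — reduce
  I9: { [T → e X . Y], [X → . X c f], [X → . f], [X → X . c f], [Y → . / Y T], [Y → . X f], [Y → . f / c], [Y → . f] }  — shift
  I10: { [X → f .] }  — reduce
  I11: { [T → e X Y .] }  — reduce
  I12: { [X → X c . f] }  — shift
  I13: { [X → X c f .] }  — reduce
  I14: { [Y → X f .] }  — reduce
  I15: { [T → . Y], [T → . e X Y], [X → . X c f], [X → . f], [Y → . / Y T], [Y → . X f], [Y → . f / c], [Y → . f], [Y → / Y . T] }  — shift
  I16: { [Y → / Y T .] }  — reduce

I6 contains reduce items [X → f .], [Y → f .] and shift item [Y → f . / c] — shift-reduce conflict.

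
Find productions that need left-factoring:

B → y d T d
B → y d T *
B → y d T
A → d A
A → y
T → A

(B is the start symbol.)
Yes, B has productions with common prefix 'y d T'

Left-factoring is needed when two productions for the same non-terminal
share a common prefix on the right-hand side.

Productions for B:
  B → y d T d
  B → y d T *
  B → y d T
Productions for A:
  A → d A
  A → y

Found common prefix 'y d T' in productions for B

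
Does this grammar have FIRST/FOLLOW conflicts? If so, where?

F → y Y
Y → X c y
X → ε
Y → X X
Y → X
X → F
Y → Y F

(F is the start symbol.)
Yes. Y → X c y with FOLLOW(Y) on { 'c', 'y' }; Y → X X with FOLLOW(Y) on { 'y' }; Y → X with FOLLOW(Y) on { 'y' }; Y → Y F with FOLLOW(Y) on { 'c', 'y' }; X → F with FOLLOW(X) on { 'y' }

A FIRST/FOLLOW conflict occurs when a non-terminal N has a nullable alternative N → β (β ⇒* ε) and another alternative N → α with FIRST(α) ∩ FOLLOW(N) ≠ ∅: on such a lookahead the parser cannot decide between expanding α and letting N vanish via β.

Nullable non-terminals: X, Y.
FIRST sets used below: FIRST(F) = { 'y' }, FIRST(X) = { 'y', ε }, FIRST(Y) = { 'c', 'y', ε }

X: nullable alternative(s) X → ε; FOLLOW(X) = { $, 'c', 'y' }
  X → ε: FIRST \ {ε} = { } — this is the only nullable alternative, skip
  X → F: FIRST \ {ε} = { 'y' } — overlaps FOLLOW(X) on { 'y' }: CONFLICT

Y: nullable alternative(s) Y → X X, Y → X; FOLLOW(Y) = { $, 'c', 'y' }
  Y → X c y: FIRST \ {ε} = { 'c', 'y' } — overlaps FOLLOW(Y) on { 'c', 'y' }: CONFLICT
  Y → X X: FIRST \ {ε} = { 'y' } — overlaps FOLLOW(Y) on { 'y' }: CONFLICT
  Y → X: FIRST \ {ε} = { 'y' } — overlaps FOLLOW(Y) on { 'y' }: CONFLICT
  Y → Y F: FIRST \ {ε} = { 'c', 'y' } — overlaps FOLLOW(Y) on { 'c', 'y' }: CONFLICT

F has no nullable alternative, so no FIRST/FOLLOW check is needed there.

So the grammar has 5 FIRST/FOLLOW conflicts (marked CONFLICT above).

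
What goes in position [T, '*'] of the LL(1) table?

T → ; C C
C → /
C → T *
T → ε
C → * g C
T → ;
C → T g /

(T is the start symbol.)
T → ε

To find M[T, '*'], we find productions for T where '*' is in the predict set (PREDICT(N → α) = (FIRST(α) \ {ε}) ∪ (FOLLOW(N) if α ⇒* ε)).

Relevant sets:
  FOLLOW(T) = { $, '*', 'g' }

T → ; C C: PREDICT = { ';' }
T → ε: PREDICT = { $, '*', 'g' }
  '*' is in predict set, so this production goes in M[T, '*']
T → ;: PREDICT = { ';' }

M[T, '*'] = T → ε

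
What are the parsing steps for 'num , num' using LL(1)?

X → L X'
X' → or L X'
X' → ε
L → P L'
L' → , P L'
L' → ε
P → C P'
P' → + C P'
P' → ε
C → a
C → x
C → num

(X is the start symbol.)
LL(1) parsing maintains a stack (initially the start symbol over $) and the input. At each step: if the stack top is a terminal, match it against the current input token; if it is a non-terminal N, replace it with the RHS of M[N, lookahead] (the unique production whose predict set contains the lookahead).

Stack is shown with the top on the left.

Stack           Input        Action
-----------------------------------
X $             num , num $  output X → L X'
L X' $          num , num $  output L → P L'
P L' X' $       num , num $  output P → C P'
C P' L' X' $    num , num $  output C → num
num P' L' X' $  num , num $  match 'num'
P' L' X' $      , num $      output P' → ε
L' X' $         , num $      output L' → , P L'
, P L' X' $     , num $      match ','
P L' X' $       num $        output P → C P'
C P' L' X' $    num $        output C → num
num P' L' X' $  num $        match 'num'
P' L' X' $      $            output P' → ε
L' X' $         $            output L' → ε
X' $            $            output X' → ε
$               $            accept

The string is accepted.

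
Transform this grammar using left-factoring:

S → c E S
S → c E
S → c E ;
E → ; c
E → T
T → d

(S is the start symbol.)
S → c E S'
S' → S
S' → ε
S' → ;
E → ; c
E → T
T → d

Left-factoring transforms A → αβ₁ | αβ₂ into A → αA' and A' → β₁ | β₂
(α is the longest common prefix among the alternatives). Repeat until
no nonterminal has two alternatives with a common prefix.

Round 1: S has alternatives sharing prefix 'c E'. Introduce S': S → c E S'
  Add: S' → S
  Add: S' → ε
  Add: S' → ;

No remaining common prefixes — done.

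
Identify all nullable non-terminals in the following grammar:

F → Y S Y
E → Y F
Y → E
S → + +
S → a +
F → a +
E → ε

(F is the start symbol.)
ε-productions: E → ε
So E is immediately nullable.
Y → E: every symbol on the right is nullable, so Y is nullable too.
No further non-terminal can be added: every production for the remaining non-terminals contains a terminal or a non-nullable non-terminal.
Nullable = { 'E', 'Y' }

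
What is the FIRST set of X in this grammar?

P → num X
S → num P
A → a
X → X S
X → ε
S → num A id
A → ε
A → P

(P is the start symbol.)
To compute FIRST(X), examine every production with X on the left-hand side, reading each right-hand side left to right until a non-nullable symbol is reached.

FIRST sets of the other non-terminals involved (by the same procedure, iterated to a fixed point):
  FIRST(S) = { 'num' }

From X → X S:
  - X is the symbol being defined: contributes nothing new
    X is nullable, so continue to the next symbol
  - S is a non-terminal: add FIRST(S) \ {ε} = { 'num' }
    S is not nullable, so stop
From X → ε:
  - ε-production, so ε ∈ FIRST(X)

Collecting: FIRST(X) = { 'num', ε }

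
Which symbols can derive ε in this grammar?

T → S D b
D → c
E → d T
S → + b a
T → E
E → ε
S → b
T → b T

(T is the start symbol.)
{ 'E', 'T' }

ε-productions: E → ε
So E is immediately nullable.
T → E: every symbol on the right is nullable, so T is nullable too.
No further non-terminal can be added: every production for the remaining non-terminals contains a terminal or a non-nullable non-terminal.
Nullable = { 'E', 'T' }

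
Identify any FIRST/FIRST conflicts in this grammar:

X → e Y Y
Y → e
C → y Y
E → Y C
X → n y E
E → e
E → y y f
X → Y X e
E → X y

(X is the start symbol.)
FIRST sets of the non-terminals at (or reachable through a nullable prefix from) the front of some alternative:
  FIRST(Y) = { 'e' }
  FIRST(X) = { 'e', 'n' }

Productions for X:
  X → e Y Y: FIRST = { 'e' }
  X → n y E: FIRST = { 'n' }
  X → Y X e: FIRST = { 'e' }
Productions for E:
  E → Y C: FIRST = { 'e' }
  E → e: FIRST = { 'e' }
  E → y y f: FIRST = { 'y' }
  E → X y: FIRST = { 'e', 'n' }
Y, C have only one production, so no FIRST/FIRST conflict is possible there.

Conflict for X: X → e Y Y and X → Y X e
  Overlap: { 'e' }
Conflict for E: E → Y C and E → e
  Overlap: { 'e' }
Conflict for E: E → Y C and E → X y
  Overlap: { 'e' }
Conflict for E: E → e and E → X y
  Overlap: { 'e' }

Answer: Yes. X → e Y Y / X → Y X e on { 'e' }; E → Y C / E → e on { 'e' }; E → Y C / E → X y on { 'e' }; E → e / E → X y on { 'e' }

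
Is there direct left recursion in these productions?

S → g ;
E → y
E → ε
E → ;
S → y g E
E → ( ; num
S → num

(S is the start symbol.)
No direct left recursion

S → g ;: starts with g
E → y: starts with y
E → ε: starts with ε
E → ;: starts with ';'
S → y g E: starts with y
E → ( ; num: starts with '('
S → num: starts with num

No direct left recursion found.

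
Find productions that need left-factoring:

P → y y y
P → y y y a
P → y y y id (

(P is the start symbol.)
Left-factoring is needed when two productions for the same non-terminal
share a common prefix on the right-hand side.

Productions for P:
  P → y y y
  P → y y y a
  P → y y y id (

Found common prefix 'y y y' in productions for P

Answer: Yes, P has productions with common prefix 'y y y'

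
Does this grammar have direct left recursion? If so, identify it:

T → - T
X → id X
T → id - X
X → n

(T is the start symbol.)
T → - T: starts with '-'
X → id X: starts with id
T → id - X: starts with id
X → n: starts with n

No direct left recursion found.

Answer: No direct left recursion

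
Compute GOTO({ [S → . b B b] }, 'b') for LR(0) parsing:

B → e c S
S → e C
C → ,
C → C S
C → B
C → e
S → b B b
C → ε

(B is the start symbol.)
GOTO(I, 'b') = CLOSURE({ [A → αX.β] : [A → α.Xβ] ∈ I, X = 'b' })

Items with dot before 'b', with the dot advanced:
  [S → . b B b] → [S → b . B b]
Closure of the advanced items:
  [S → b . B b] has the dot before B: add [B → . e c S]

GOTO = { [B → . e c S], [S → b . B b] }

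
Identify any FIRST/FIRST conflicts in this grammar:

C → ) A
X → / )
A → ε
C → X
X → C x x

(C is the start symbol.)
FIRST sets of the non-terminals at (or reachable through a nullable prefix from) the front of some alternative:
  FIRST(X) = { ')', '/' }
  FIRST(C) = { ')', '/' }

Productions for C:
  C → ) A: FIRST = { ')' }
  C → X: FIRST = { ')', '/' }
Productions for X:
  X → / ): FIRST = { '/' }
  X → C x x: FIRST = { ')', '/' }
A has only one production, so no FIRST/FIRST conflict is possible there.

Conflict for C: C → ) A and C → X
  Overlap: { ')' }
Conflict for X: X → / ) and X → C x x
  Overlap: { '/' }

Answer: Yes. C → ')' A / C → X on { ')' }; X → '/' ')' / X → C x x on { '/' }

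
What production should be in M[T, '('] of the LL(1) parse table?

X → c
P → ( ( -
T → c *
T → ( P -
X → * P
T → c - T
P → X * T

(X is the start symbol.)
T → ( P -

To find M[T, '('], we find productions for T where '(' is in the predict set (PREDICT(N → α) = (FIRST(α) \ {ε}) ∪ (FOLLOW(N) if α ⇒* ε)).

T → c *: PREDICT = { 'c' }
T → ( P -: PREDICT = { '(' }
  '(' is in predict set, so this production goes in M[T, '(']
T → c - T: PREDICT = { 'c' }

M[T, '('] = T → ( P -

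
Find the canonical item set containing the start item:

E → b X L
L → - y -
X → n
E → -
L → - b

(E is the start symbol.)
First, augment the grammar with E' → E
I₀ = CLOSURE({ [E' → . E] }):
  [E' → . E] has the dot before E: add [E → . b X L], [E → . -]
No further items can be added.

I₀ = { [E → . -], [E → . b X L], [E' → . E] }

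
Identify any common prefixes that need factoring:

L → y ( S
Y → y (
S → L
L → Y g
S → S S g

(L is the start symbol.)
Left-factoring is needed when two productions for the same non-terminal
share a common prefix on the right-hand side.

Productions for L:
  L → y ( S
  L → Y g
Productions for S:
  S → L
  S → S S g

No common prefixes found.

Answer: No, left-factoring is not needed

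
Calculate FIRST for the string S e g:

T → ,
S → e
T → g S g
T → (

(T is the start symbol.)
FIRST sets of the non-terminals involved (from the grammar, by fixed-point iteration):
  FIRST(S) = { 'e' }

To compute FIRST(S e g), process the symbols left to right:
Symbol S is a non-terminal. Add FIRST(S) \ {ε} = { 'e' }
S is not nullable (ε ∉ FIRST(S)), so stop here.
FIRST(S e g) = { 'e' }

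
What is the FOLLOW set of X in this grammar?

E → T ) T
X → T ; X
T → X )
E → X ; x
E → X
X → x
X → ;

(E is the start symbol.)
{ $, ')', ';' }

To compute FOLLOW(X), find every occurrence of X on a right-hand side N → α X β: add FIRST(β) \ {ε}, and if β is empty or nullable also add FOLLOW(N). Iterate to a fixed point.

In X → T ; X: X is at the end; this adds FOLLOW(X) to itself — nothing new
In T → X ): X is followed by ')', add FIRST(')') \ {ε} = { ')' }
In E → X ; x: X is followed by ';' x, add FIRST(';' x) \ {ε} = { ';' }
In E → X: X is at the end, add FOLLOW(E)

The FOLLOW sets referred to above (computed the same way, to a fixed point):
  FOLLOW(E) = { $ }

Taking the union: FOLLOW(X) = { $, ')', ';' }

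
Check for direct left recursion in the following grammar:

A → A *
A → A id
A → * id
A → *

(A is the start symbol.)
Direct left recursion occurs when N → N α for some non-terminal N (the right-hand side begins with the left-hand side itself).

A → A *: LEFT RECURSIVE (starts with A)
A → A id: LEFT RECURSIVE (starts with A)
A → * id: starts with '*'
A → *: starts with '*'

The grammar has direct left recursion on: A.

Answer: Yes, A is left-recursive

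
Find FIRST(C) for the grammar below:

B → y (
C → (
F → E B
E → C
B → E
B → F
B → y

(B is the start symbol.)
To compute FIRST(C), examine every production with C on the left-hand side, reading each right-hand side left to right until a non-nullable symbol is reached.

From C → (:
  - '(' is a terminal: add '(' and stop

Collecting: FIRST(C) = { '(' }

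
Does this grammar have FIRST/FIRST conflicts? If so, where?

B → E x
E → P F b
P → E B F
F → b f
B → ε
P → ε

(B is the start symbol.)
A FIRST/FIRST conflict occurs when two productions N → α and N → β for the same non-terminal have FIRST(α) ∩ FIRST(β) ≠ ∅ (with ε ∈ FIRST of a nullable right-hand side, so two nullable alternatives also conflict).

FIRST sets of the non-terminals at (or reachable through a nullable prefix from) the front of some alternative:
  FIRST(E) = { 'b' }

Productions for B:
  B → E x: FIRST = { 'b' }
  B → ε: FIRST = { ε }
Productions for P:
  P → E B F: FIRST = { 'b' }
  P → ε: FIRST = { ε }
E, F have only one production, so no FIRST/FIRST conflict is possible there.

All alternatives of each non-terminal have pairwise disjoint FIRST sets.

Answer: No FIRST/FIRST conflicts.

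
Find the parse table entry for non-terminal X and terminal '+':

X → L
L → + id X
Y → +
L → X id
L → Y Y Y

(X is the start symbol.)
X → L

To find M[X, '+'], we find productions for X where '+' is in the predict set (PREDICT(N → α) = (FIRST(α) \ {ε}) ∪ (FOLLOW(N) if α ⇒* ε)).

Relevant sets:
  FIRST(L) = { '+' }

X → L: PREDICT = { '+' }
  '+' is in predict set, so this production goes in M[X, '+']

M[X, '+'] = X → L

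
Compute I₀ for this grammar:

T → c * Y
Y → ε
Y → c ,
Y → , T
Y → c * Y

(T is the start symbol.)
First, augment the grammar with T' → T
I₀ = CLOSURE({ [T' → . T] }):
  [T' → . T] has the dot before T: add [T → . c * Y]
No further items can be added.

I₀ = { [T → . c * Y], [T' → . T] }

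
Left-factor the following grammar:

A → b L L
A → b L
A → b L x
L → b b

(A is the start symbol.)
A → b L A'
A' → L
A' → ε
A' → x
L → b b

Left-factoring transforms A → αβ₁ | αβ₂ into A → αA' and A' → β₁ | β₂
(α is the longest common prefix among the alternatives). Repeat until
no nonterminal has two alternatives with a common prefix.

Round 1: A has alternatives sharing prefix 'b L'. Introduce A': A → b L A'
  Add: A' → L
  Add: A' → ε
  Add: A' → x

No remaining common prefixes — done.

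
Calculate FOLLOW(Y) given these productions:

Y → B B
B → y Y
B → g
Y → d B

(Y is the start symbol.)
To compute FOLLOW(Y), find every occurrence of Y on a right-hand side N → α Y β: add FIRST(β) \ {ε}, and if β is empty or nullable also add FOLLOW(N). Iterate to a fixed point.

Y is the start symbol, so $ ∈ FOLLOW(Y).
In B → y Y: Y is at the end, add FOLLOW(B)

The FOLLOW sets referred to above (computed the same way, to a fixed point):
  FOLLOW(B) = { $, 'g', 'y' }

Taking the union: FOLLOW(Y) = { $, 'g', 'y' }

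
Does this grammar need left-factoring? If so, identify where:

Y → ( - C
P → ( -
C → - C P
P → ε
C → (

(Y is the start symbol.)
No, left-factoring is not needed

Left-factoring is needed when two productions for the same non-terminal
share a common prefix on the right-hand side.

Productions for P:
  P → ( -
  P → ε
Productions for C:
  C → - C P
  C → (

No common prefixes found.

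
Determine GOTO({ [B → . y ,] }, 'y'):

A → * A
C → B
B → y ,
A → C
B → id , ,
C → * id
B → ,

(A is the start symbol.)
GOTO(I, 'y') = CLOSURE({ [A → αX.β] : [A → α.Xβ] ∈ I, X = 'y' })

Items with dot before 'y', with the dot advanced:
  [B → . y ,] → [B → y . ,]
Closure adds nothing (no advanced item has the dot before a non-terminal).

GOTO = { [B → y . ,] }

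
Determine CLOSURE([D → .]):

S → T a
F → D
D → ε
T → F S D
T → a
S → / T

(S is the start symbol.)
{ [D → .] }

Start with: [D → .]
The dot is at the end, so nothing is added.

CLOSURE = { [D → .] }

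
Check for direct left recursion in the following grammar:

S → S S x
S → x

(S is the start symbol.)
S → S S x: LEFT RECURSIVE (starts with S)
S → x: starts with x

The grammar has direct left recursion on: S.

Answer: Yes, S is left-recursive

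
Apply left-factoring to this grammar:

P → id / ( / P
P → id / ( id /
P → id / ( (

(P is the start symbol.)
P → id / ( P'
P' → / P
P' → id /
P' → (

Left-factoring transforms A → αβ₁ | αβ₂ into A → αA' and A' → β₁ | β₂
(α is the longest common prefix among the alternatives). Repeat until
no nonterminal has two alternatives with a common prefix.

Round 1: P has alternatives sharing prefix 'id / ('. Introduce P': P → id / ( P'
  Add: P' → / P
  Add: P' → id /
  Add: P' → (

No remaining common prefixes — done.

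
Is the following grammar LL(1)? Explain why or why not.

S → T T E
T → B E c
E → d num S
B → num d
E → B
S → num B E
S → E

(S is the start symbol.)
No. Predict set conflict for S: { 'num' }

Relevant sets:
  FIRST(T) = { 'num' }
  FIRST(E) = { 'd', 'num' }
  FIRST(B) = { 'num' }

For S:
  PREDICT(S → T T E) = { 'num' }
  PREDICT(S → num B E) = { 'num' }
  PREDICT(S → E) = { 'd', 'num' }
For E:
  PREDICT(E → d num S) = { 'd' }
  PREDICT(E → B) = { 'num' }
T, B have a single production, so nothing to check there.

Conflict found: Predict set conflict for S: { 'num' }
The grammar is NOT LL(1).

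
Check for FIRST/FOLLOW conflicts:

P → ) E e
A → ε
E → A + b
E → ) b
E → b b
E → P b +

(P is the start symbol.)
No FIRST/FOLLOW conflicts.

Nullable non-terminals: A.
A has a nullable alternative but only one production, so nothing to check.

E, P have no nullable alternative, so no FIRST/FOLLOW check is needed there.

No FIRST/FOLLOW conflicts found.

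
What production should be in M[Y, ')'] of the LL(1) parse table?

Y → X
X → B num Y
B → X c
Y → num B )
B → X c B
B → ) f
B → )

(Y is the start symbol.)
To find M[Y, ')'], we find productions for Y where ')' is in the predict set (PREDICT(N → α) = (FIRST(α) \ {ε}) ∪ (FOLLOW(N) if α ⇒* ε)).

Relevant sets:
  FIRST(X) = { ')' }

Y → X: PREDICT = { ')' }
  ')' is in predict set, so this production goes in M[Y, ')']
Y → num B ): PREDICT = { 'num' }

M[Y, ')'] = Y → X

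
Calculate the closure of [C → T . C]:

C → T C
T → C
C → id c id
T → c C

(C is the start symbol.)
To compute CLOSURE, for each item [A → α.Bβ] where B is a non-terminal, add [B → .γ] for all productions B → γ; repeat for the newly added items until nothing changes.

Start with: [C → T . C]
  [C → T . C] has the dot before C: add [C → . T C], [C → . id c id]
  [C → . T C] has the dot before T: add [T → . C], [T → . c C]
No further items can be added.

CLOSURE = { [C → . T C], [C → . id c id], [C → T . C], [T → . C], [T → . c C] }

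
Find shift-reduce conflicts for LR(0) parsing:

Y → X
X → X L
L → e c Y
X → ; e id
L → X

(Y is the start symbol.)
Yes — I2: [Y → X .] vs [L → . e c Y]; I5: [L → X .] vs [L → . e c Y]

A shift-reduce conflict occurs when an LR(0) state has both:
  - a complete (reduce) item [A → α .] (dot at the end), and
  - a shift item [B → β . c γ] (dot before a terminal).

Augment with Y' → Y and build the canonical LR(0) collection (I0 = CLOSURE({[Y' → . Y]}), then GOTO on every symbol after a dot until no new states appear). It has 11 states:
  I0: { [X → . ; e id], [X → . X L], [Y → . X], [Y' → . Y] }  — shift
  I1: { [X → ; . e id] }  — shift
  I2: { [L → . X], [L → . e c Y], [X → . ; e id], [X → . X L], [X → X . L], [Y → X .] }  — shift, reduce
  I3: { [Y' → Y .] }  — accept
  I4: { [X → X L .] }  — reduce
  I5: { [L → . X], [L → . e c Y], [L → X .], [X → . ; e id], [X → . X L], [X → X . L] }  — shift, reduce
  I6: { [L → e . c Y] }  — shift
  I7: { [L → e c . Y], [X → . ; e id], [X → . X L], [Y → . X] }  — shift
  I8: { [L → e c Y .] }  — reduce
  I9: { [X → ; e . id] }  — shift
  I10: { [X → ; e id .] }  — reduce

I2 contains reduce item [Y → X .] and shift items [L → . e c Y], [X → . ; e id] — shift-reduce conflict.
I5 contains reduce item [L → X .] and shift items [L → . e c Y], [X → . ; e id] — shift-reduce conflict.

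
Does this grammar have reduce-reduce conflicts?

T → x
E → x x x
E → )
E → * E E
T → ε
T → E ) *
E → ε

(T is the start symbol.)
Yes — I0: [E → .] vs [T → .]

A reduce-reduce conflict occurs when an LR(0) state has two complete items [A → α .] and [B → β .] — both call for a reduction, and with no lookahead the parser cannot choose between them.

Augment with T' → T and build the canonical LR(0) collection (I0 = CLOSURE({[T' → . T]}), then GOTO on every symbol after a dot until no new states appear). It has 13 states:
  I0: { [E → . )], [E → . * E E], [E → . x x x], [E → .], [T → . E ) *], [T → . x], [T → .], [T' → . T] }  — shift, 2 reduces
  I1: { [E → ) .] }  — reduce
  I2: { [E → * . E E], [E → . )], [E → . * E E], [E → . x x x], [E → .] }  — shift, reduce
  I3: { [T → E . ) *] }  — shift
  I4: { [T' → T .] }  — accept
  I5: { [E → x . x x], [T → x .] }  — shift, reduce
  I6: { [E → x x . x] }  — shift
  I7: { [E → x x x .] }  — reduce
  I8: { [T → E ) . *] }  — shift
  I9: { [T → E ) * .] }  — reduce
  I10: { [E → * E . E], [E → . )], [E → . * E E], [E → . x x x], [E → .] }  — shift, reduce
  I11: { [E → x . x x] }  — shift
  I12: { [E → * E E .] }  — reduce

I0 contains complete items [E → .], [T → .] — reduce-reduce conflict.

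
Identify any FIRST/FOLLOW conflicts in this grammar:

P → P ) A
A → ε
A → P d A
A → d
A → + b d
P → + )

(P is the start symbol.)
Yes. A → d with FOLLOW(A) on { 'd' }

Nullable non-terminals: A.
FIRST sets used below: FIRST(P) = { '+' }

A: nullable alternative(s) A → ε; FOLLOW(A) = { $, ')', 'd' }
  A → ε: FIRST \ {ε} = { } — this is the only nullable alternative, skip
  A → P d A: FIRST \ {ε} = { '+' } — disjoint from FOLLOW(A)
  A → d: FIRST \ {ε} = { 'd' } — overlaps FOLLOW(A) on { 'd' }: CONFLICT
  A → + b d: FIRST \ {ε} = { '+' } — disjoint from FOLLOW(A)

P has no nullable alternative, so no FIRST/FOLLOW check is needed there.

So the grammar has 1 FIRST/FOLLOW conflict (marked CONFLICT above).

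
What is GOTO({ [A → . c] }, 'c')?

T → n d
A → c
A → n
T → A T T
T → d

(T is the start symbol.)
{ [A → c .] }

GOTO(I, 'c') = CLOSURE({ [A → αX.β] : [A → α.Xβ] ∈ I, X = 'c' })

Items with dot before 'c', with the dot advanced:
  [A → . c] → [A → c .]
Closure adds nothing (no advanced item has the dot before a non-terminal).

GOTO = { [A → c .] }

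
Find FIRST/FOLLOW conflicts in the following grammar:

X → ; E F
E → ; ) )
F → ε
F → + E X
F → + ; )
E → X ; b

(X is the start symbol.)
A FIRST/FOLLOW conflict occurs when a non-terminal N has a nullable alternative N → β (β ⇒* ε) and another alternative N → α with FIRST(α) ∩ FOLLOW(N) ≠ ∅: on such a lookahead the parser cannot decide between expanding α and letting N vanish via β.

Nullable non-terminals: F.

F: nullable alternative(s) F → ε; FOLLOW(F) = { $, ';' }
  F → ε: FIRST \ {ε} = { } — this is the only nullable alternative, skip
  F → + E X: FIRST \ {ε} = { '+' } — disjoint from FOLLOW(F)
  F → + ; ): FIRST \ {ε} = { '+' } — disjoint from FOLLOW(F)

E, X have no nullable alternative, so no FIRST/FOLLOW check is needed there.

No FIRST/FOLLOW conflicts found.

Answer: No FIRST/FOLLOW conflicts.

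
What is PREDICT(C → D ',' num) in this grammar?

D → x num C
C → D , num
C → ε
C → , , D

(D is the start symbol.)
{ 'x' }

PREDICT(C → D ',' num) = (FIRST(RHS) \ {ε}) ∪ (FOLLOW(C) if ε ∈ FIRST(RHS), i.e. RHS ⇒* ε)
FIRST(D) = { 'x' }
FIRST(D ',' num) = { 'x' }
ε ∉ FIRST(D ',' num), so FOLLOW(C) is not added.
PREDICT(C → D ',' num) = { 'x' }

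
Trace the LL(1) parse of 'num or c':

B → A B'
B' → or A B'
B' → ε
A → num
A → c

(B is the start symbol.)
LL(1) parsing maintains a stack (initially the start symbol over $) and the input. At each step: if the stack top is a terminal, match it against the current input token; if it is a non-terminal N, replace it with the RHS of M[N, lookahead] (the unique production whose predict set contains the lookahead).

Stack is shown with the top on the left.

Stack      Input       Action
-----------------------------
B $        num or c $  output B → A B'
A B' $     num or c $  output A → num
num B' $   num or c $  match 'num'
B' $       or c $      output B' → or A B'
or A B' $  or c $      match 'or'
A B' $     c $         output A → c
c B' $     c $         match 'c'
B' $       $           output B' → ε
$          $           accept

The string is accepted.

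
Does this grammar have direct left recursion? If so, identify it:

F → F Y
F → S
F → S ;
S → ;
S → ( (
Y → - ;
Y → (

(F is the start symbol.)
Direct left recursion occurs when N → N α for some non-terminal N (the right-hand side begins with the left-hand side itself).

F → F Y: LEFT RECURSIVE (starts with F)
F → S: starts with S
F → S ;: starts with S
S → ;: starts with ';'
S → ( (: starts with '('
Y → - ;: starts with '-'
Y → (: starts with '('

The grammar has direct left recursion on: F.

Answer: Yes, F is left-recursive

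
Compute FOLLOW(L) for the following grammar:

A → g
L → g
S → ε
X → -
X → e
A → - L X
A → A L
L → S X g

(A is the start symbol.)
{ $, '-', 'e', 'g' }

In A → - L X: L is followed by X, add FIRST(X) \ {ε} = { '-', 'e' }
In A → A L: L is at the end, add FOLLOW(A)

The FOLLOW sets referred to above (computed the same way, to a fixed point):
  FOLLOW(A) = { $, '-', 'e', 'g' }

Taking the union: FOLLOW(L) = { $, '-', 'e', 'g' }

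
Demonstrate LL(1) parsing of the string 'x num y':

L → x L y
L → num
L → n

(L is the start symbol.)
LL(1) parsing maintains a stack (initially the start symbol over $) and the input. At each step: if the stack top is a terminal, match it against the current input token; if it is a non-terminal N, replace it with the RHS of M[N, lookahead] (the unique production whose predict set contains the lookahead).

Stack is shown with the top on the left.

Stack    Input      Action
--------------------------
L $      x num y $  output L → x L y
x L y $  x num y $  match 'x'
L y $    num y $    output L → num
num y $  num y $    match 'num'
y $      y $        match 'y'
$        $          accept

The string is accepted.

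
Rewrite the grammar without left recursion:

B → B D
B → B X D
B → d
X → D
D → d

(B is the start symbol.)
B → d B'
B' → D B'
B' → X D B'
B' → ε
X → D
D → d

B is directly left-recursive. The standard transformation for
  A → A α₁ | ... | A α_m | β₁ | ... | β_n
is
  A  → β₁ A' | ... | β_n A'
  A' → α₁ A' | ... | α_m A' | ε

B → d becomes B → d B'
B → B D becomes B' → D B'
B → B X D becomes B' → X D B'
Add B' → ε

Productions for other non-terminals are unchanged:
  X → D
  D → d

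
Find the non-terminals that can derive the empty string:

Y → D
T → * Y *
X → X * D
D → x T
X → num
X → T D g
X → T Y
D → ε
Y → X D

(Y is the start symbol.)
{ 'D', 'Y' }

A non-terminal is nullable if it can derive ε (the empty string): either it has an ε-production, or it has a production whose right-hand side consists entirely of nullable non-terminals.

ε-productions: D → ε
So D is immediately nullable.
Y → D: every symbol on the right is nullable, so Y is nullable too.
No further non-terminal can be added: every production for the remaining non-terminals contains a terminal or a non-nullable non-terminal.
Nullable = { 'D', 'Y' }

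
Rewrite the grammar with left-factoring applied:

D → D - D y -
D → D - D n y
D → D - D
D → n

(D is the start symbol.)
D → D - D D'
D' → y -
D' → n y
D' → ε
D → n

Left-factoring transforms A → αβ₁ | αβ₂ into A → αA' and A' → β₁ | β₂
(α is the longest common prefix among the alternatives). Repeat until
no nonterminal has two alternatives with a common prefix.

Round 1: D has alternatives sharing prefix 'D - D'. Introduce D': D → D - D D'
  Add: D' → y -
  Add: D' → n y
  Add: D' → ε

No remaining common prefixes — done.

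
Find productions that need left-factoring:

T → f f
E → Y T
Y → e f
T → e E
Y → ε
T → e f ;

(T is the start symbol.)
Left-factoring is needed when two productions for the same non-terminal
share a common prefix on the right-hand side.

Productions for T:
  T → f f
  T → e E
  T → e f ;
Productions for Y:
  Y → e f
  Y → ε

Found common prefix 'e' in productions for T

Answer: Yes, T has productions with common prefix 'e'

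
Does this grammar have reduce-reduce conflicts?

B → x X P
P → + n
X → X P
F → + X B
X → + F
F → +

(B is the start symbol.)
A reduce-reduce conflict occurs when an LR(0) state has two complete items [A → α .] and [B → β .] — both call for a reduction, and with no lookahead the parser cannot choose between them.

Augment with B' → B and build the canonical LR(0) collection (I0 = CLOSURE({[B' → . B]}), then GOTO on every symbol after a dot until no new states appear). It has 13 states:
  I0: { [B → . x X P], [B' → . B] }  — shift
  I1: { [B' → B .] }  — accept
  I2: { [B → x . X P], [X → . + F], [X → . X P] }  — shift
  I3: { [F → . + X B], [F → . +], [X → + . F] }  — shift
  I4: { [B → x X . P], [P → . + n], [X → X . P] }  — shift
  I5: { [P → + . n] }  — shift
  I6: { [B → x X P .], [X → X P .] }  — 2 reduces
  I7: { [P → + n .] }  — reduce
  I8: { [F → + . X B], [F → + .], [X → . + F], [X → . X P] }  — shift, reduce
  I9: { [X → + F .] }  — reduce
  I10: { [B → . x X P], [F → + X . B], [P → . + n], [X → X . P] }  — shift
  I11: { [F → + X B .] }  — reduce
  I12: { [X → X P .] }  — reduce

I6 contains complete items [B → x X P .], [X → X P .] — reduce-reduce conflict.

Answer: Yes — I6: [B → x X P .] vs [X → X P .]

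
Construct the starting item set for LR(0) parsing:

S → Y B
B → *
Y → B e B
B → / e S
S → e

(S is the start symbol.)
{ [B → . *], [B → . / e S], [S → . Y B], [S → . e], [S' → . S], [Y → . B e B] }

First, augment the grammar with S' → S
I₀ = CLOSURE({ [S' → . S] }):
  [S' → . S] has the dot before S: add [S → . Y B], [S → . e]
  [S → . Y B] has the dot before Y: add [Y → . B e B]
  [Y → . B e B] has the dot before B: add [B → . *], [B → . / e S]
No further items can be added.

I₀ = { [B → . *], [B → . / e S], [S → . Y B], [S → . e], [S' → . S], [Y → . B e B] }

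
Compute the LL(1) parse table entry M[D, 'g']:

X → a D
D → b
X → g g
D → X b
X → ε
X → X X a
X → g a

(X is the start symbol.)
To find M[D, 'g'], we find productions for D where 'g' is in the predict set (PREDICT(N → α) = (FIRST(α) \ {ε}) ∪ (FOLLOW(N) if α ⇒* ε)).

Relevant sets:
  FIRST(X) = { 'a', 'g', ε }

D → b: PREDICT = { 'b' }
D → X b: PREDICT = { 'a', 'b', 'g' }
  'g' is in predict set, so this production goes in M[D, 'g']

M[D, 'g'] = D → X b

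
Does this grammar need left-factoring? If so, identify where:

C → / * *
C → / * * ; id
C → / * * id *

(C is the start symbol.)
Yes, C has productions with common prefix '/ * *'

Left-factoring is needed when two productions for the same non-terminal
share a common prefix on the right-hand side.

Productions for C:
  C → / * *
  C → / * * ; id
  C → / * * id *

Found common prefix '/ * *' in productions for C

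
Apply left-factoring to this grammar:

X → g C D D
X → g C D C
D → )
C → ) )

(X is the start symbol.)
X → g C D X'
X' → D
X' → C
D → )
C → ) )

Left-factoring transforms A → αβ₁ | αβ₂ into A → αA' and A' → β₁ | β₂
(α is the longest common prefix among the alternatives). Repeat until
no nonterminal has two alternatives with a common prefix.

Round 1: X has alternatives sharing prefix 'g C D'. Introduce X': X → g C D X'
  Add: X' → D
  Add: X' → C

No remaining common prefixes — done.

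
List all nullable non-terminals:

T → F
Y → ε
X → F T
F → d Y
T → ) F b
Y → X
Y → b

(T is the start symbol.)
{ 'Y' }

A non-terminal is nullable if it can derive ε (the empty string): either it has an ε-production, or it has a production whose right-hand side consists entirely of nullable non-terminals.

ε-productions: Y → ε
So Y is immediately nullable.
No further non-terminal can be added: every production for the remaining non-terminals contains a terminal or a non-nullable non-terminal.
Nullable = { 'Y' }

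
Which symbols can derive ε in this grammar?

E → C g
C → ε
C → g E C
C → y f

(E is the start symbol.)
{ 'C' }

A non-terminal is nullable if it can derive ε (the empty string): either it has an ε-production, or it has a production whose right-hand side consists entirely of nullable non-terminals.

ε-productions: C → ε
So C is immediately nullable.
No further non-terminal can be added: every production for the remaining non-terminals contains a terminal or a non-nullable non-terminal.
Nullable = { 'C' }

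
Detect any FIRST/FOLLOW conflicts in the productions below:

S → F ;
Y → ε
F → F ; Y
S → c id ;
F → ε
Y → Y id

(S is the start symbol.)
Yes. Y → Y id with FOLLOW(Y) on { 'id' }; F → F ';' Y with FOLLOW(F) on { ';' }

A FIRST/FOLLOW conflict occurs when a non-terminal N has a nullable alternative N → β (β ⇒* ε) and another alternative N → α with FIRST(α) ∩ FOLLOW(N) ≠ ∅: on such a lookahead the parser cannot decide between expanding α and letting N vanish via β.

Nullable non-terminals: F, Y.
FIRST sets used below: FIRST(F) = { ';', ε }, FIRST(Y) = { 'id', ε }

F: nullable alternative(s) F → ε; FOLLOW(F) = { ';' }
  F → F ; Y: FIRST \ {ε} = { ';' } — overlaps FOLLOW(F) on { ';' }: CONFLICT
  F → ε: FIRST \ {ε} = { } — this is the only nullable alternative, skip

Y: nullable alternative(s) Y → ε; FOLLOW(Y) = { ';', 'id' }
  Y → ε: FIRST \ {ε} = { } — this is the only nullable alternative, skip
  Y → Y id: FIRST \ {ε} = { 'id' } — overlaps FOLLOW(Y) on { 'id' }: CONFLICT

S has no nullable alternative, so no FIRST/FOLLOW check is needed there.

So the grammar has 2 FIRST/FOLLOW conflicts (marked CONFLICT above).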